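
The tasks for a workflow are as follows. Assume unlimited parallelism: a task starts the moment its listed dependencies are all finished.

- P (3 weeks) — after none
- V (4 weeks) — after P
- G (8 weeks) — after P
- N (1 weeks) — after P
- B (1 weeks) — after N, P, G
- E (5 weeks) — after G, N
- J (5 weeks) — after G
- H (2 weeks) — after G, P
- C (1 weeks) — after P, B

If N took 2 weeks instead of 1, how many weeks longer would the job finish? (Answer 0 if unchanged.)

Critical path before the change: P→G→E = 3+8+5 = 16 giving 16 weeks.
The longest path through N is only 9 weeks, so N has float 7.
No other chain overtakes it, so the finish is 16 weeks.
Change in finish: 16 − 16 = +0 weeks.

0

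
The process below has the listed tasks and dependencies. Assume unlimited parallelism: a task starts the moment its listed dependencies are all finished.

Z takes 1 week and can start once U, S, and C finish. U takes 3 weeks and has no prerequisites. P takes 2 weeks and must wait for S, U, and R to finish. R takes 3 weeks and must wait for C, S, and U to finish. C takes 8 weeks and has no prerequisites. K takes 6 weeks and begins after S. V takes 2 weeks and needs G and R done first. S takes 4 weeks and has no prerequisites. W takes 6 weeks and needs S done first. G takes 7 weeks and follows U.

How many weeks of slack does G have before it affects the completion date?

The longest chain is C→R→V = 8+3+2 = 13; overall finish 13 weeks.
The longest chain containing G totals 12 weeks.
So G can slip 11 − 10 = 1 week.

1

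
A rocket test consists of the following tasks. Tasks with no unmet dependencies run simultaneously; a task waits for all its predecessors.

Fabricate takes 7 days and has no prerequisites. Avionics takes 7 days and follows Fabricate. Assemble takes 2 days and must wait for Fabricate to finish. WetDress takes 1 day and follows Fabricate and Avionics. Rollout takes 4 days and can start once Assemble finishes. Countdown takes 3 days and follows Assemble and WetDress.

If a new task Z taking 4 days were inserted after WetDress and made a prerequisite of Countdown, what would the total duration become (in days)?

Originally the plan takes 18 days.
With Z inserted, Countdown now waits for max(Assemble, WetDress, Z).
New critical path: Fabricate→Avionics→WetDress→Z→Countdown = 7+7+1+4+3 = 22 ⇒ 22 days.

22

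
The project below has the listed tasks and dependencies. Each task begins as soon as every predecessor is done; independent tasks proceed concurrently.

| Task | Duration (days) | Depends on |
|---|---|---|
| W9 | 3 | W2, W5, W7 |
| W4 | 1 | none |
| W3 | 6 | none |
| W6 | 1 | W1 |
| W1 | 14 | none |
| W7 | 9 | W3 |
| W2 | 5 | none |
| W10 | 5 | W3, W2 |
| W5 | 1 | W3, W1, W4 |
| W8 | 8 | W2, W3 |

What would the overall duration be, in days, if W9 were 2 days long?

Actual critical path: W1→W5→W9 = 14+1+3 = 18 ⇒ 18 days.
W9 is on the critical path; changing it to 2 makes that path 17 days.
That remains the longest chain; total 17 days.

17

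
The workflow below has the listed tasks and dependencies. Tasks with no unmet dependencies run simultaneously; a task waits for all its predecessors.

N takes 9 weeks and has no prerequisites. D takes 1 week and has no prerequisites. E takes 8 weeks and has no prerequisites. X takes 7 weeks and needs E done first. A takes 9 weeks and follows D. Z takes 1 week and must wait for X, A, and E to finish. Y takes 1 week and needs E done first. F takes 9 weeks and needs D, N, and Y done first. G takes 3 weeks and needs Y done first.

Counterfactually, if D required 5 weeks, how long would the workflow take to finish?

18

Actual critical path: N→F = 9+9 = 18 ⇒ 18 weeks.
D has 7 weeks of float (longest path through it is 11).
No other chain overtakes it, so the finish is 18 weeks.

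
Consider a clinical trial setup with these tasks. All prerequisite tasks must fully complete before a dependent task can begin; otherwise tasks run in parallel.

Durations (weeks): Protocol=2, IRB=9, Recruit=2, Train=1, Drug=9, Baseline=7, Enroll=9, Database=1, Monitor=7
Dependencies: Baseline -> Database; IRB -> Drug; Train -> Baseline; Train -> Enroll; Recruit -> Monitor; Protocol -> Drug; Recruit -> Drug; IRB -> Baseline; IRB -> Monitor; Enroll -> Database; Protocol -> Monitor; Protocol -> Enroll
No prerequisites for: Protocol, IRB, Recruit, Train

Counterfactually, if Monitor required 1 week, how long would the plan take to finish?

18

The binding path is IRB→Drug = 9+9 = 18; finish at 18 weeks.
Monitor has 2 weeks of float (longest path through it is 16).
The critical path is still IRB→Drug; finish is now 18 weeks.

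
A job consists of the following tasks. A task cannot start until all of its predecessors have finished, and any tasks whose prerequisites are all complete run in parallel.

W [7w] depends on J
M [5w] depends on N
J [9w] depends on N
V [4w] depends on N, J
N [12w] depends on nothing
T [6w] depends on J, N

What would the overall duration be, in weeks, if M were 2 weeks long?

28

The binding path is N→J→W = 12+9+7 = 28; finish at 28 weeks.
M is off the critical path — its longest chain is 17 weeks, giving 11 of slack.
No other chain overtakes it, so the finish is 28 weeks.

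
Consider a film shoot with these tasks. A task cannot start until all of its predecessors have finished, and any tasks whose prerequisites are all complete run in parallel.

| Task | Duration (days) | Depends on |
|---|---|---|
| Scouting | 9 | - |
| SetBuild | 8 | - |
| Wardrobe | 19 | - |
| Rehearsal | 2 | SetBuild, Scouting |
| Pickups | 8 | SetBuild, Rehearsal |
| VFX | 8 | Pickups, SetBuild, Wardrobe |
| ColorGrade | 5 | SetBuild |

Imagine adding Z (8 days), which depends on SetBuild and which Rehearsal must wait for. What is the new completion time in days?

34

Originally the plan takes 27 days.
With Z inserted, Rehearsal now waits for max(SetBuild, Scouting, Z).
New critical path: SetBuild→Z→Rehearsal→Pickups→VFX = 8+8+2+8+8 = 34 ⇒ 34 days.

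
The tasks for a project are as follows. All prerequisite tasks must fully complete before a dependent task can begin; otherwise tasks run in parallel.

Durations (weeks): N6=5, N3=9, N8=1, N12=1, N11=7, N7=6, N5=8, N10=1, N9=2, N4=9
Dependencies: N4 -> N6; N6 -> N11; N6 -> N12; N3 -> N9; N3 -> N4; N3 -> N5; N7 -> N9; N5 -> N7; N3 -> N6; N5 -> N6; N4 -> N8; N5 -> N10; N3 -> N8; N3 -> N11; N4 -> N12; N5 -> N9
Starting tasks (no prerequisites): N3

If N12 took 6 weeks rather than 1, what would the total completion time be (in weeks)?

As given, the longest chain is N3→N4→N6→N11 = 9+9+5+7 = 30, so the finish is 30 weeks.
N12 is off the critical path — its longest chain is 24 weeks, giving 6 of slack.
That remains the longest chain; total 30 weeks.

30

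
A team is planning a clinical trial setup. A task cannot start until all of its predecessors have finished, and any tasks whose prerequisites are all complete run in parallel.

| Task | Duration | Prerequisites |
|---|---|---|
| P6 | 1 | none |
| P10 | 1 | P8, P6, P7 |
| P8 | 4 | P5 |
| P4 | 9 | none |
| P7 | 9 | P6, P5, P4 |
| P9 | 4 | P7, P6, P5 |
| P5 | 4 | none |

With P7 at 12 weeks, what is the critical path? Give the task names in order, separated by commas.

Critical path before the change: P4→P7→P9 = 9+9+4 = 22 giving 22 weeks.
Since P7 is critical, the +3 change carries straight to that chain (now 25 weeks).
That remains the longest chain; total 25 weeks.

P4, P7, P9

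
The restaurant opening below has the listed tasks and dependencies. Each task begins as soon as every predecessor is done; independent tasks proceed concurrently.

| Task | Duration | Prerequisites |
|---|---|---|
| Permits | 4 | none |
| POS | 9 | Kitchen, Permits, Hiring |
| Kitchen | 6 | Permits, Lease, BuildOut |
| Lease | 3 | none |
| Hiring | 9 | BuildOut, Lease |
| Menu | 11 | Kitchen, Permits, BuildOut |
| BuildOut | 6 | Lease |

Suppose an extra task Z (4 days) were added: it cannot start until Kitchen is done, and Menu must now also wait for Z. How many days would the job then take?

30

Originally the job takes 27 days.
With Z inserted, Menu now waits for max(Kitchen, Permits, BuildOut, Z).
New critical path: Lease→BuildOut→Kitchen→Z→Menu = 3+6+6+4+11 = 30 ⇒ 30 days.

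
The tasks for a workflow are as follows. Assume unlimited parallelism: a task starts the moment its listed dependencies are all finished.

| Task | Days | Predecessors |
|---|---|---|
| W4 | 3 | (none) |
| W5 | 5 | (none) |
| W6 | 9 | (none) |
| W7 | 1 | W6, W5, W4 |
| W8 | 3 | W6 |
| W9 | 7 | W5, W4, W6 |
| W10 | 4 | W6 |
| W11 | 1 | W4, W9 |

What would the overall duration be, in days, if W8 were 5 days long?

17

Baseline: W6→W9→W11 = 9+7+1 = 17 → 17 days.
The longest path through W8 is only 12 days, so W8 has float 5.
The critical path is still W6→W9→W11; finish is now 17 days.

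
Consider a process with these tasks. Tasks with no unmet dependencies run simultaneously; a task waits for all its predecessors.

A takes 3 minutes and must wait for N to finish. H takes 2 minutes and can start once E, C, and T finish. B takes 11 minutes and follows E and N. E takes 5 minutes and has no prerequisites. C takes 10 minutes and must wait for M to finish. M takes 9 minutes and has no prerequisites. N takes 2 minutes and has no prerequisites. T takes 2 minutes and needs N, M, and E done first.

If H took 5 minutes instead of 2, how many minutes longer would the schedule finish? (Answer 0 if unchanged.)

3

Actual critical path: M→C→H = 9+10+2 = 21 ⇒ 21 minutes.
H is on the critical path; changing it to 5 makes that path 24 minutes.
No other chain overtakes it, so the finish is 24 minutes.
Change in finish: 24 − 21 = +3 minutes.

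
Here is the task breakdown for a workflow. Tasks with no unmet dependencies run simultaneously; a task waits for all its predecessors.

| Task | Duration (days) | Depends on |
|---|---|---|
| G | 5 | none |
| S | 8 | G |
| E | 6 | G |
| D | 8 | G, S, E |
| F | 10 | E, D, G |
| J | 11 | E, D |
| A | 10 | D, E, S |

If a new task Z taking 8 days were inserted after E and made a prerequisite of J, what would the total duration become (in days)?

Originally the job takes 32 days.
With Z inserted, J now waits for max(E, D, Z).
New critical path: G→S→D→J = 5+8+8+11 = 32 ⇒ 32 days.

32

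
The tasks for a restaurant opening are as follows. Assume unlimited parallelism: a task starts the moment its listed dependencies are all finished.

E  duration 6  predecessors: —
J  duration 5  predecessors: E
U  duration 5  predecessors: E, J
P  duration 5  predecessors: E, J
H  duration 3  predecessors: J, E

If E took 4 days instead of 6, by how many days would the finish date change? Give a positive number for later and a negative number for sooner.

-2

As given, the longest chain is E→J→U = 6+5+5 = 16, so the finish is 16 days.
E is on the critical path; changing it to 4 makes that path 14 days.
No other chain overtakes it, so the finish is 14 days.
Change in finish: 14 − 16 = -2 days.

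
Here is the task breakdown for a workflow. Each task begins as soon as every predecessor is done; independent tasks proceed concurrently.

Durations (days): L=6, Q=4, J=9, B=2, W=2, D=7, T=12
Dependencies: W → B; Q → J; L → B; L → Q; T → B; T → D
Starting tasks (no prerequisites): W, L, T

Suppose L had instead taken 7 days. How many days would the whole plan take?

As given, the longest chain is L→Q→J = 6+4+9 = 19, so the finish is 19 days.
Since L is critical, the +1 change carries straight to that chain (now 20 days).
That remains the longest chain; total 20 days.

20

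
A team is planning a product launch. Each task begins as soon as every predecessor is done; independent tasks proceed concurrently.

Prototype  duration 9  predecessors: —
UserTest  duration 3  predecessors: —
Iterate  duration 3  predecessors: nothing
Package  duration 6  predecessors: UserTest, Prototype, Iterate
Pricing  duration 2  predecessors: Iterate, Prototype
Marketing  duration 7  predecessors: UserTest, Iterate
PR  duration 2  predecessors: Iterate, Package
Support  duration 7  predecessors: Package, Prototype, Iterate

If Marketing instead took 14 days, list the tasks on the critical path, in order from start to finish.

Actual critical path: Prototype→Package→Support = 9+6+7 = 22 ⇒ 22 days.
The longest path through Marketing is only 10 days, so Marketing has float 12.
That remains the longest chain; total 22 days.

Prototype, Package, Support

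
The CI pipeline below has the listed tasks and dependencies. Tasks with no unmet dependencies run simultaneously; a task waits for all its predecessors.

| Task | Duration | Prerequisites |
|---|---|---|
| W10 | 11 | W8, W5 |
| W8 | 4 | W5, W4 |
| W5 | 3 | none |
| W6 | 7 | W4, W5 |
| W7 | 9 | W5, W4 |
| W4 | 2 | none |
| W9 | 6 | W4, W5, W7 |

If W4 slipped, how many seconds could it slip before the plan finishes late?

W5→W7→W9 = 3+9+6 = 18 sets the makespan at 18 seconds.
The longest chain containing W4 totals 17 seconds.
Float = 18 − 17 = 1.

1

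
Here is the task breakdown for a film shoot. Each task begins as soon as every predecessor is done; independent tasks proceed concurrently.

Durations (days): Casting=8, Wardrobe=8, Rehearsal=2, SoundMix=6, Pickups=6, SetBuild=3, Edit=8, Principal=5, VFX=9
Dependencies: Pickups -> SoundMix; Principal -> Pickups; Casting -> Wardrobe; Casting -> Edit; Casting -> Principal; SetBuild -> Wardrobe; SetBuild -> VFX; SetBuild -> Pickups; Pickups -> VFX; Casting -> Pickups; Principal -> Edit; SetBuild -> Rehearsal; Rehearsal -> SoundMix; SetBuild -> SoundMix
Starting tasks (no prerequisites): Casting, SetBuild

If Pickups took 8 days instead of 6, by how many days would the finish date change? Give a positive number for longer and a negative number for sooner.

Actual critical path: Casting→Principal→Pickups→VFX = 8+5+6+9 = 28 ⇒ 28 days.
Pickups is on the critical path; changing it to 8 makes that path 30 days.
No other chain overtakes it, so the finish is 30 days.
Change in finish: 30 − 28 = +2 days.

2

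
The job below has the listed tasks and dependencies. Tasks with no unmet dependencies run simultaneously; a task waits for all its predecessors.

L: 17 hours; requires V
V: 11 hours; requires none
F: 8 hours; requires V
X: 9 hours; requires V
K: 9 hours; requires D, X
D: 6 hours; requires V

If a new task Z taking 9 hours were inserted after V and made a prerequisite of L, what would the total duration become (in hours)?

37

Originally the job takes 29 hours.
With Z inserted, L now waits for max(V, Z).
New critical path: V→Z→L = 11+9+17 = 37 ⇒ 37 hours.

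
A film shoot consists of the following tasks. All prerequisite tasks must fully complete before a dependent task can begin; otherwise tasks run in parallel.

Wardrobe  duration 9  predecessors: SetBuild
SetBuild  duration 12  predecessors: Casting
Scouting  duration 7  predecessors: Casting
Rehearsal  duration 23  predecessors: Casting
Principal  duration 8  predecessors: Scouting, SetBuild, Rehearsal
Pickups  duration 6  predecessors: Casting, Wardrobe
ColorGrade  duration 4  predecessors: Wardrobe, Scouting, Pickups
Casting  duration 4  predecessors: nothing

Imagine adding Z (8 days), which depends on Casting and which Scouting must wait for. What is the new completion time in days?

Originally the project takes 35 days.
With Z inserted, Scouting now waits for max(Casting, Z).
New critical path: Casting→SetBuild→Wardrobe→Pickups→ColorGrade = 4+12+9+6+4 = 35 ⇒ 35 days.

35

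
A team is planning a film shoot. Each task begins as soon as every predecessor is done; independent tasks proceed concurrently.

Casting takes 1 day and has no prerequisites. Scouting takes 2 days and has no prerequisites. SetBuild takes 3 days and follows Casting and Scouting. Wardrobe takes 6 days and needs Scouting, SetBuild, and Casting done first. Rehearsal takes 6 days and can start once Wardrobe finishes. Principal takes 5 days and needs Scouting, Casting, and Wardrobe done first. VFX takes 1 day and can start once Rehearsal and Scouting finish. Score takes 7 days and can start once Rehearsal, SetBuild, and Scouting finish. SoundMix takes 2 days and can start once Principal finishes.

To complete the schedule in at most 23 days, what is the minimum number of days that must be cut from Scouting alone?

1

Current finish: 24 days; target: 23.
Scouting is on every critical path, so each day cut from Scouting cuts the finish by one (this holds down to a finish of 23).
Need 24 − 23 = 1 day off Scouting → Scouting becomes 1 day, finish becomes 23.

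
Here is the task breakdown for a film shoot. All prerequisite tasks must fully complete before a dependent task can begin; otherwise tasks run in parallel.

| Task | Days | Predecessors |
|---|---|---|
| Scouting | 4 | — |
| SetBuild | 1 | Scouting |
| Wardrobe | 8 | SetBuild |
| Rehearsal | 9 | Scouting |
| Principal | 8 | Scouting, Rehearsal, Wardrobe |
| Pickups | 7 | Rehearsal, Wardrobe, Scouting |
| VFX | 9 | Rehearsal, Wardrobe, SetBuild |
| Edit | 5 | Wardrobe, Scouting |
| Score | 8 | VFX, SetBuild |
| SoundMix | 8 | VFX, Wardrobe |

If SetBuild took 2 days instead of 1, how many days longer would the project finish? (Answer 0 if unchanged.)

Actual critical path: Scouting→SetBuild→Wardrobe→VFX→Score = 4+1+8+9+8 = 30 ⇒ 30 days.
SetBuild is on the critical path; changing it to 2 makes that path 31 days.
That remains the longest chain; total 31 days.
Change in finish: 31 − 30 = +1 days.

1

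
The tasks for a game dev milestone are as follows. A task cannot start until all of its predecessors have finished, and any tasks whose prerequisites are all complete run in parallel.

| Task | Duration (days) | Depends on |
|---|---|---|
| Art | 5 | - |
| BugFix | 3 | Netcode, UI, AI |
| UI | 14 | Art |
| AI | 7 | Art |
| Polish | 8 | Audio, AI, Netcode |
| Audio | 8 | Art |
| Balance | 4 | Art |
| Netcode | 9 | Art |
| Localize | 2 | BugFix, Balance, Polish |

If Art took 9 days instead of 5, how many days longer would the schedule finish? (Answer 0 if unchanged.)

4

As given, the longest chain is Art→UI→BugFix→Localize = 5+14+3+2 = 24, so the finish is 24 days.
Art lies on that path, so at 9 days the path becomes 28 days.
The critical path is still Art→UI→BugFix→Localize; finish is now 28 days.
Change in finish: 28 − 24 = +4 days.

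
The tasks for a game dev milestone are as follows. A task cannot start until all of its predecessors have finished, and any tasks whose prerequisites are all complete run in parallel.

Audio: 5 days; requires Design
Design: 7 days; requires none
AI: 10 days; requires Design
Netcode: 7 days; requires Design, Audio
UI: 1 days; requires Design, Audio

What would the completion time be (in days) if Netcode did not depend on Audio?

Before: longest chain Design→Audio→Netcode = 7+5+7 = 19, finish 19.
Without Audio→Netcode, Netcode's earliest start moves from 12 to 7.
After: Design→AI = 7+10 = 17 → 17 days.

17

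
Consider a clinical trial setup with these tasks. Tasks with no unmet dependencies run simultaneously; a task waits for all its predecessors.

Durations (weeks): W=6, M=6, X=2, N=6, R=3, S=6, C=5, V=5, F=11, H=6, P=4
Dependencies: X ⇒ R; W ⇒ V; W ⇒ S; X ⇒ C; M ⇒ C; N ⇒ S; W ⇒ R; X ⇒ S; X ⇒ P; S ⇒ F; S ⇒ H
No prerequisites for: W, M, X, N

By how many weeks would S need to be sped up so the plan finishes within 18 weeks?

5

Current finish: 23 weeks; target: 18.
S is on every critical path, so each week cut from S cuts the finish by one (this holds down to a finish of 18).
Need 23 − 18 = 5 weeks off S → S becomes 1 week, finish becomes 18.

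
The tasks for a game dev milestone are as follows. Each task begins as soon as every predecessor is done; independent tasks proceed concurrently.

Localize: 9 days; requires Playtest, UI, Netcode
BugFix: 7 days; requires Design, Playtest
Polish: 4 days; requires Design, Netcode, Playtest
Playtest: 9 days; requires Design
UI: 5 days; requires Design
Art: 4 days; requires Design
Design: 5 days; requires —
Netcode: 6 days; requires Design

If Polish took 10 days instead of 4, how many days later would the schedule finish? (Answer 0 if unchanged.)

1

Baseline: Design→Playtest→Localize = 5+9+9 = 23 → 23 days.
The longest path through Polish is only 18 days, so Polish has float 5.
Now Design→Playtest→Polish = 5+9+10 = 24 is longest, so the finish becomes 24 days.
Change in finish: 24 − 23 = +1 days.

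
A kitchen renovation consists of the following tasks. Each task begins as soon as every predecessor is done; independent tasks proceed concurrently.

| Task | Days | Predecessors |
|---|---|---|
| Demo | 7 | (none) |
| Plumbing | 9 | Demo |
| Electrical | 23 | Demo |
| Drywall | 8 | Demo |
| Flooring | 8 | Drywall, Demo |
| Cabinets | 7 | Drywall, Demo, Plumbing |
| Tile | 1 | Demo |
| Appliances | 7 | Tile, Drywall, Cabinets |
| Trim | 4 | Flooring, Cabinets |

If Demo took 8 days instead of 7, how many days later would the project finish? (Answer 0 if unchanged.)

1

Critical path before the change: Demo→Plumbing→Cabinets→Appliances = 7+9+7+7 = 30 giving 30 days.
Since Demo is critical, the +1 change carries straight to that chain (now 31 days).
That remains the longest chain; total 31 days.
Change in finish: 31 − 30 = +1 days.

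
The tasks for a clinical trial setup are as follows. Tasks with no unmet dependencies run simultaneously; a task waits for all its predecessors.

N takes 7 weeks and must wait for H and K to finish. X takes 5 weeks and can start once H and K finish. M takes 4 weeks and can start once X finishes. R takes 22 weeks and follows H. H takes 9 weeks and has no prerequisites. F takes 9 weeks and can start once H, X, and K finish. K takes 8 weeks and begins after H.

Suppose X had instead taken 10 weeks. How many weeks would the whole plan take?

36

Critical path before the change: H→K→X→F = 9+8+5+9 = 31 giving 31 weeks.
X lies on that path, so at 10 weeks the path becomes 36 weeks.
No other chain overtakes it, so the finish is 36 weeks.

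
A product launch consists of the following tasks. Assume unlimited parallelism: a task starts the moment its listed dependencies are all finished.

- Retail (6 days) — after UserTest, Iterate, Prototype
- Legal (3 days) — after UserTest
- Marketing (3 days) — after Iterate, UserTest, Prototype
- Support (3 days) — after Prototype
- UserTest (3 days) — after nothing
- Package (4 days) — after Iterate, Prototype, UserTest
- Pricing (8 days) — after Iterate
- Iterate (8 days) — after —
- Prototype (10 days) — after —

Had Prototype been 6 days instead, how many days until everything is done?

The binding path is Prototype→Retail = 10+6 = 16; finish at 16 days.
Prototype lies on that path, so at 6 days the path becomes 12 days.
The binding chain switches to Iterate→Pricing = 8+8 = 16; finish 16 days.

16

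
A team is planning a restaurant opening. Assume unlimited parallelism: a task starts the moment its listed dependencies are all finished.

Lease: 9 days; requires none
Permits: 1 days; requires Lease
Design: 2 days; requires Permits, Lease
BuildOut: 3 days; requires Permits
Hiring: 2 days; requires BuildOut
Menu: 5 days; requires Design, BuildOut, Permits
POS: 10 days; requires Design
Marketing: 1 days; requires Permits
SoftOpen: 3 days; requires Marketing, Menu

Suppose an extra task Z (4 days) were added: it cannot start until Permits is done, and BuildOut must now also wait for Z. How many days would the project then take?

25

Originally the project takes 22 days.
With Z inserted, BuildOut now waits for max(Permits, Z).
New critical path: Lease→Permits→Z→BuildOut→Menu→SoftOpen = 9+1+4+3+5+3 = 25 ⇒ 25 days.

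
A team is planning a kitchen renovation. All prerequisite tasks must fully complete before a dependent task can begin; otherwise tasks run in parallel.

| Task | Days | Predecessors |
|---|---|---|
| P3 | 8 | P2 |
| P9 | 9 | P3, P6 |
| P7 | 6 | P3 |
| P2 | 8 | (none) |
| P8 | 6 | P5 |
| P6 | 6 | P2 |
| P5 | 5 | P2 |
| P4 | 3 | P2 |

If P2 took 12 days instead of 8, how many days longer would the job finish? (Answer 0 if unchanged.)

4

The binding path is P2→P3→P9 = 8+8+9 = 25; finish at 25 days.
Since P2 is critical, the +4 change carries straight to that chain (now 29 days).
The critical path is still P2→P3→P9; finish is now 29 days.
Change in finish: 29 − 25 = +4 days.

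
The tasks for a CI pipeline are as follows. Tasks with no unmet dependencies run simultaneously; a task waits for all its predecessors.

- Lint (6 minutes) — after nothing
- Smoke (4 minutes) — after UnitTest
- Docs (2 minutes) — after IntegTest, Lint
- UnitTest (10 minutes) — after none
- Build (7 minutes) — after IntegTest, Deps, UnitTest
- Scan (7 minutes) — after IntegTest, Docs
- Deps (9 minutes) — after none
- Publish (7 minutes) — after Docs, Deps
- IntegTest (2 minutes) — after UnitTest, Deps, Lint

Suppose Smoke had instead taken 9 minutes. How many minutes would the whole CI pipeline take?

21

Baseline: UnitTest→IntegTest→Docs→Scan = 10+2+2+7 = 21 → 21 minutes.
Smoke has 7 minutes of float (longest path through it is 14).
That remains the longest chain; total 21 minutes.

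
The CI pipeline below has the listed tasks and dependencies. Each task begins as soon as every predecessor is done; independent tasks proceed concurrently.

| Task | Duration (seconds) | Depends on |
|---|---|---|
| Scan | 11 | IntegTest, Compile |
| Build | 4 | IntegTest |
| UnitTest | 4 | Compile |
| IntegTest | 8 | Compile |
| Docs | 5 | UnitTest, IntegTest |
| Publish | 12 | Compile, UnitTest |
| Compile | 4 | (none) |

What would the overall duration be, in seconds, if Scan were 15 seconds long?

27

As given, the longest chain is Compile→IntegTest→Scan = 4+8+11 = 23, so the finish is 23 seconds.
Scan lies on that path, so at 15 seconds the path becomes 27 seconds.
The critical path is still Compile→IntegTest→Scan; finish is now 27 seconds.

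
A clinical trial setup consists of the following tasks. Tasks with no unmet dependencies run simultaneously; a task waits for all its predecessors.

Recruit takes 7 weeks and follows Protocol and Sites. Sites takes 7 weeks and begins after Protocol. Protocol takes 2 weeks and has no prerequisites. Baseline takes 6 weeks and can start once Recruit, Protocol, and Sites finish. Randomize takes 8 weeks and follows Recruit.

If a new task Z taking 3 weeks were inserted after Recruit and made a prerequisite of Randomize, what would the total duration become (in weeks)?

27

Originally the clinical trial setup takes 24 weeks.
With Z inserted, Randomize now waits for max(Recruit, Z).
New critical path: Protocol→Sites→Recruit→Z→Randomize = 2+7+7+3+8 = 27 ⇒ 27 weeks.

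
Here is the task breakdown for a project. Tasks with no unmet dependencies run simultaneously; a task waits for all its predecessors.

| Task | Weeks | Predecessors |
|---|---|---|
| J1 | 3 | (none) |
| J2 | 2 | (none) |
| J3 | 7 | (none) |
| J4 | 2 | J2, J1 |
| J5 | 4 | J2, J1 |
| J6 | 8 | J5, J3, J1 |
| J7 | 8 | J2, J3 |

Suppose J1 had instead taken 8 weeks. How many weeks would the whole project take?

Critical path before the change: J1→J5→J6 = 3+4+8 = 15 giving 15 weeks.
J1 is on the critical path; changing it to 8 makes that path 20 weeks.
The critical path is still J1→J5→J6; finish is now 20 weeks.

20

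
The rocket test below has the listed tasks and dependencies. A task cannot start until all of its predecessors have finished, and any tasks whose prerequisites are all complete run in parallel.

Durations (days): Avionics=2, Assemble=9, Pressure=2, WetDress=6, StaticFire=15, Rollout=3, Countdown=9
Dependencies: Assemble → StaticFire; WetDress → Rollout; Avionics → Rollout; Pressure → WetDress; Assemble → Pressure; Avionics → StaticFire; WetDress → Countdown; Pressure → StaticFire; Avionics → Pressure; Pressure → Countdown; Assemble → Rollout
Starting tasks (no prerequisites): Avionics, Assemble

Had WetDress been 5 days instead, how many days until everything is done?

26

Baseline: Assemble→Pressure→WetDress→Countdown = 9+2+6+9 = 26 → 26 days.
WetDress is on the critical path; changing it to 5 makes that path 25 days.
The binding chain switches to Assemble→Pressure→StaticFire = 9+2+15 = 26; finish 26 days.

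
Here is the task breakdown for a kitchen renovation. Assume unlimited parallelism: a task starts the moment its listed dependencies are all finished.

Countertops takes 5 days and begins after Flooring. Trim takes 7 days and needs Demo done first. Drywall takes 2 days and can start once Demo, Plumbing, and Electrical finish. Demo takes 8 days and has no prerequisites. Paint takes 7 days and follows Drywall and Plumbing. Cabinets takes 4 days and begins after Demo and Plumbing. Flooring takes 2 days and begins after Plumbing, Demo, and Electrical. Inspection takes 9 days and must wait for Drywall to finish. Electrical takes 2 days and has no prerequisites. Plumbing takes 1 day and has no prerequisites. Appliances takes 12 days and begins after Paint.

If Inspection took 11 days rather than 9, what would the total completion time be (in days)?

29

As given, the longest chain is Demo→Drywall→Paint→Appliances = 8+2+7+12 = 29, so the finish is 29 days.
Inspection has 10 days of float (longest path through it is 19).
That remains the longest chain; total 29 days.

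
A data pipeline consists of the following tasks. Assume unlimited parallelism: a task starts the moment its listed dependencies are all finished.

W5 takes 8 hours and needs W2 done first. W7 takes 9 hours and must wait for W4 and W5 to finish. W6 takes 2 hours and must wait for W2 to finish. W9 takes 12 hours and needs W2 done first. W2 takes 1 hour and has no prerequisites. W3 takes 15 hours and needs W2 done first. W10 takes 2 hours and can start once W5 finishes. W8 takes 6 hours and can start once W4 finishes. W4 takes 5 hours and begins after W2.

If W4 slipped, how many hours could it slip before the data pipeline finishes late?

3

Critical path: W2→W5→W7 = 1+8+9 = 18, so the finish is 18 hours.
Longest path through W4: 15 hours (earliest finish 6, latest finish 9).
Slack of W4 = 4 − 1 = 3 hours.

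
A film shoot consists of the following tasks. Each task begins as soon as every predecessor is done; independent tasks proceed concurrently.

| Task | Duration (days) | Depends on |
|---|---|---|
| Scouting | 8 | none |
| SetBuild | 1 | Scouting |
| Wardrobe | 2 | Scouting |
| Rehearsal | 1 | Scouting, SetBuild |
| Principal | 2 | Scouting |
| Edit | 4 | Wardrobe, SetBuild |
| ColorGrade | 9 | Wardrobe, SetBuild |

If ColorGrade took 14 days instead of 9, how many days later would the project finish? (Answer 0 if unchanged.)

5

As given, the longest chain is Scouting→Wardrobe→ColorGrade = 8+2+9 = 19, so the finish is 19 days.
Since ColorGrade is critical, the +5 change carries straight to that chain (now 24 days).
The critical path is still Scouting→Wardrobe→ColorGrade; finish is now 24 days.
Change in finish: 24 − 19 = +5 days.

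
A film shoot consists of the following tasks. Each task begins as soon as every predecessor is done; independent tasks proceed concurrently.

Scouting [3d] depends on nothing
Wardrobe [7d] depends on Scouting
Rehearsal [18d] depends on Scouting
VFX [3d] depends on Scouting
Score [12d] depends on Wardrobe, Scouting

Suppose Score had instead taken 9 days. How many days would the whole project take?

21

Critical path before the change: Scouting→Wardrobe→Score = 3+7+12 = 22 giving 22 days.
Since Score is critical, the -3 change carries straight to that chain (now 19 days).
The binding chain switches to Scouting→Rehearsal = 3+18 = 21; finish 21 days.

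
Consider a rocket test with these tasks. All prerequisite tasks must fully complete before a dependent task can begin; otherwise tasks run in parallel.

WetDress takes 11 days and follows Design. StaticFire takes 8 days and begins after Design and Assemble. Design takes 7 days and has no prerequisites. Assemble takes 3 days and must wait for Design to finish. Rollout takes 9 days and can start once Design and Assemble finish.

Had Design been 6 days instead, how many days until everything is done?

Critical path before the change: Design→Assemble→Rollout = 7+3+9 = 19 giving 19 days.
Design is on the critical path; changing it to 6 makes that path 18 days.
No other chain overtakes it, so the finish is 18 days.

18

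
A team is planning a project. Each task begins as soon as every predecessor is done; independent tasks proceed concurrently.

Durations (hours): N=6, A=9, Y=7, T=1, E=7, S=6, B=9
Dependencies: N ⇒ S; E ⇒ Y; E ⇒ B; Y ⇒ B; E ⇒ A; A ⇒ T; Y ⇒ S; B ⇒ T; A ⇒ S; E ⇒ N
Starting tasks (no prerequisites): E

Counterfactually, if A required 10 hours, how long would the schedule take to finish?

Baseline: E→Y→B→T = 7+7+9+1 = 24 → 24 hours.
A is off the critical path — its longest chain is 22 hours, giving 2 of slack.
The critical path is still E→Y→B→T; finish is now 24 hours.

24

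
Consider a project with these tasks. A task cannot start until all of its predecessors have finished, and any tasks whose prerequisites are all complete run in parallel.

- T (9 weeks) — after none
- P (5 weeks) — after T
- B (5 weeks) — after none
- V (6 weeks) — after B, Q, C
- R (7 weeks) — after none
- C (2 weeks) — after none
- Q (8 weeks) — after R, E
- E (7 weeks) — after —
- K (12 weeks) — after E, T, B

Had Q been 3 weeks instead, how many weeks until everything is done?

21

As given, the longest chain is R→Q→V = 7+8+6 = 21, so the finish is 21 weeks.
Q is on the critical path; changing it to 3 makes that path 16 weeks.
New critical path: T→K = 9+12 = 21 ⇒ 21 weeks.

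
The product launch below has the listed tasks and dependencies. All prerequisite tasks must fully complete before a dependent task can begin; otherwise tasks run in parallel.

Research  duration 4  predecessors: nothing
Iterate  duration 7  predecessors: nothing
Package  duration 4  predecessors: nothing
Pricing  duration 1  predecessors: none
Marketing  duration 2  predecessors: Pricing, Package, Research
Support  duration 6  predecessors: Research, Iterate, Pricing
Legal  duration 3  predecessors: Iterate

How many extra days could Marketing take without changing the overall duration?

Iterate→Support = 7+6 = 13 sets the makespan at 13 days.
Marketing finishes as early as 6 and must finish by 13.
Slack of Marketing = 11 − 4 = 7 days.

7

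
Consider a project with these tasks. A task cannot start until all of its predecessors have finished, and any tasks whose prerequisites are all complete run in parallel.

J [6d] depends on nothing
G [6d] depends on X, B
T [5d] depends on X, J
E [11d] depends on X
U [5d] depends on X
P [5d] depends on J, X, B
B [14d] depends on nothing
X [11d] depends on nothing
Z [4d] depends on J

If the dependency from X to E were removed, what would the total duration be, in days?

20

Original critical path: X→E = 11+11 = 22 ⇒ 22 days.
Without X→E, E's earliest start moves from 11 to 0.
After: B→G = 14+6 = 20 → 20 days.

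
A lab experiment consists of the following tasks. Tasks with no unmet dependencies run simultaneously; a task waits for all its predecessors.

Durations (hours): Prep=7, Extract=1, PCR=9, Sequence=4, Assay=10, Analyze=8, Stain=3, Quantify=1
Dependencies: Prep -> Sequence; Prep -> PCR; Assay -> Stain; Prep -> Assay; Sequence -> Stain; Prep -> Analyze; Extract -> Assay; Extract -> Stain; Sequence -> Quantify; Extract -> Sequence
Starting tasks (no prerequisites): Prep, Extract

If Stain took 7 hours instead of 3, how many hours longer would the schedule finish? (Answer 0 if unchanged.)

Actual critical path: Prep→Assay→Stain = 7+10+3 = 20 ⇒ 20 hours.
Since Stain is critical, the +4 change carries straight to that chain (now 24 hours).
The critical path is still Prep→Assay→Stain; finish is now 24 hours.
Change in finish: 24 − 20 = +4 hours.

4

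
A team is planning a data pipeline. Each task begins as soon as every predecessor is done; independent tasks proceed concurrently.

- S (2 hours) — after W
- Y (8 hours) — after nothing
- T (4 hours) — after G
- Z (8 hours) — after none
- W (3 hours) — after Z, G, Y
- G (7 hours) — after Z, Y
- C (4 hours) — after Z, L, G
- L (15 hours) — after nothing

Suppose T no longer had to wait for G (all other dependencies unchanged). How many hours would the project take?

20

With the dependency in place, Y→G→W→S = 8+7+3+2 = 20 sets the finish at 20 hours.
Without G→T, T's earliest start moves from 15 to 0.
The longest chain is now Y→G→W→S = 8+7+3+2 = 20, so the project takes 20 hours.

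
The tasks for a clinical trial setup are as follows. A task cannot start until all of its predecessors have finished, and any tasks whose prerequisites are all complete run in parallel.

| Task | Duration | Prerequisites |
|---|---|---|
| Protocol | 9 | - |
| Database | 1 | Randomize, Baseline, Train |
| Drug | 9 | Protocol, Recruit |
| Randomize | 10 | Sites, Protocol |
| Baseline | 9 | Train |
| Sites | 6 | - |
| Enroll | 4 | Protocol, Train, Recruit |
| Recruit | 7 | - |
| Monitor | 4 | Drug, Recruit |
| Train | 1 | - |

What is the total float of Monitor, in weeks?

Critical path: Protocol→Drug→Monitor = 9+9+4 = 22, so the finish is 22 weeks.
Longest path through Monitor: 22 weeks (earliest finish 22, latest finish 22).
Float = 22 − 22 = 0.

0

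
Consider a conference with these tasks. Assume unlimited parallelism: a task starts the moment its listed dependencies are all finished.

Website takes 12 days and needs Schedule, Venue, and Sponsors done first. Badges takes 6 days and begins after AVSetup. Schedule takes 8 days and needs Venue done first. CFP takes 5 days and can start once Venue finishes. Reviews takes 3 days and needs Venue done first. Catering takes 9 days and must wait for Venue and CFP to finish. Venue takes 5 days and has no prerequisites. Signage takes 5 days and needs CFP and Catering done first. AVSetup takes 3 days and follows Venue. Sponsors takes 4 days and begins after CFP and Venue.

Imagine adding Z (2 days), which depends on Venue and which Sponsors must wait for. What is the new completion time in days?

26

Originally the job takes 26 days.
With Z inserted, Sponsors now waits for max(CFP, Venue, Z).
New critical path: Venue→CFP→Sponsors→Website = 5+5+4+12 = 26 ⇒ 26 days.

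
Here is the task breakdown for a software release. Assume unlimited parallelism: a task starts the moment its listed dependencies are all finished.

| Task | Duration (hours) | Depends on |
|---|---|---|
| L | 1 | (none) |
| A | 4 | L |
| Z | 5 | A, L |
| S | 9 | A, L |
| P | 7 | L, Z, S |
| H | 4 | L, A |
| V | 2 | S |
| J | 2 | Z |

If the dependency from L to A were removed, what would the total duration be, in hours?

Original critical path: L→A→S→P = 1+4+9+7 = 21 ⇒ 21 hours.
Without L→A, A's earliest start moves from 1 to 0.
New critical path: A→S→P = 4+9+7 = 20 ⇒ 20 hours.

20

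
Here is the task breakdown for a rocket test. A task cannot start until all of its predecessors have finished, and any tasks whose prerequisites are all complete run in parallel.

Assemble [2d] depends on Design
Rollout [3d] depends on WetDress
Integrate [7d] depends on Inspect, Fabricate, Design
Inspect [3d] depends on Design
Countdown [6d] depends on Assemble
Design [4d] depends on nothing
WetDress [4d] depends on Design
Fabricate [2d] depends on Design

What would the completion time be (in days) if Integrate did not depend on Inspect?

Original critical path: Design→Inspect→Integrate = 4+3+7 = 14 ⇒ 14 days.
Without Inspect→Integrate, Integrate's earliest start moves from 7 to 6.
After: Design→Fabricate→Integrate = 4+2+7 = 13 → 13 days.

13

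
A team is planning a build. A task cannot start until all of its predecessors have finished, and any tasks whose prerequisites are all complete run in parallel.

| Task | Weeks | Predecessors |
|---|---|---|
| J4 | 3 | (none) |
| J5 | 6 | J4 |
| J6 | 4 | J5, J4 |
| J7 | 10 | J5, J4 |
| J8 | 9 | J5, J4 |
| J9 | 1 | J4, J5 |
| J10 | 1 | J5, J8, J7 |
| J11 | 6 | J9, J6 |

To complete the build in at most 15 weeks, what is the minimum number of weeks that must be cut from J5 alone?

Current finish: 20 weeks; target: 15.
J5 is on every critical path, so each week cut from J5 cuts the finish by one (this holds down to a finish of 15).
Need 20 − 15 = 5 weeks off J5 → J5 becomes 1 week, finish becomes 15.

5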